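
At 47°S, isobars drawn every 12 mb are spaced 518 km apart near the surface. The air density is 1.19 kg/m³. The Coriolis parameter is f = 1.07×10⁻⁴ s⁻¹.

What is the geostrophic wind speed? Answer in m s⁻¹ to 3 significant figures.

Pressure gradient: |∂P/∂n| = 1200 Pa / 518000 m = 2.32×10⁻³ Pa/m
Geostrophic balance (pressure-gradient force = Coriolis force):
V_g = (1/(fρ)) |∂P/∂n| = 2.32×10⁻³ / (1.07×10⁻⁴ × 1.19) = 18.2 m/s

18.2 m s⁻¹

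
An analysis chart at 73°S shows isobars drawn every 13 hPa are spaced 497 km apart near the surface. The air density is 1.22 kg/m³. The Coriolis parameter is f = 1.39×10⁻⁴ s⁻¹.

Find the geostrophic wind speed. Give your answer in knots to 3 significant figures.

30.0 knots

Pressure gradient: |∂P/∂n| = 1300 Pa / 497000 m = 2.62×10⁻³ Pa/m
Geostrophic balance (pressure-gradient force = Coriolis force):
V_g = (1/(fρ)) |∂P/∂n| = 2.62×10⁻³ / (1.39×10⁻⁴ × 1.22) = 15.4 m/s
Converting: 15.4 m/s × 1.944 = 30.0 knots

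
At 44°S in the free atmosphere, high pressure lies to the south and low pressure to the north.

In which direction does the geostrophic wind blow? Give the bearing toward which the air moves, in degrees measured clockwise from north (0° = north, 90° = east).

The pressure-gradient force points toward the north (bearing 000°).
Geostrophic balance: in the Southern Hemisphere the Coriolis force deflects motion to the left, so the geostrophic wind blows 90° to the left of the pressure-gradient force (low pressure on the right).
Rotating 000° by 90° counterclockwise gives 270° — the wind blows toward the west.

270°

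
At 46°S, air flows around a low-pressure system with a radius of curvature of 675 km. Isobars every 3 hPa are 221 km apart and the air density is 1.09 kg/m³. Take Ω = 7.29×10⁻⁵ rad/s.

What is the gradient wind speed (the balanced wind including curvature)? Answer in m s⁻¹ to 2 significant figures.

Coriolis parameter at 46°S:
f = 2Ω sin φ = 2 × 7.29×10⁻⁵ × sin 46° = 1.05×10⁻⁴ s⁻¹
Pressure gradient: |∂P/∂n| = 300 Pa / 221000 m = 1.36×10⁻³ Pa/m
Geostrophic speed: V_g = |∂P/∂n|/(fρ) = 1.36×10⁻³/(1.05×10⁻⁴ × 1.09) = 11.9 m/s
Around a low, centrifugal force acts outward with Coriolis, so pressure-gradient force balances both:
(1/ρ)|∂P/∂n| = fV + V²/R  →  V² + fR·V − fR·V_g = 0
With fR = 1.05×10⁻⁴ × 675×10³ m = 70.8 m/s:
V = [−fR + √((fR)² + 4 fR V_g)]/2 = [−70.8 + √(70.8² + 4×70.8×11.9)]/2 = 10.4 m/s
Subgeostrophic (V < V_g = 11.9 m/s), as expected around a low.

10 m s⁻¹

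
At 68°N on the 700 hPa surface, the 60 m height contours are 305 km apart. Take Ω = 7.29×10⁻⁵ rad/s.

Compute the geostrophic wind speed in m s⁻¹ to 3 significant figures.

Coriolis parameter at 68°N:
f = 2Ω sin φ = 2 × 7.29×10⁻⁵ × sin 68° = 1.35×10⁻⁴ s⁻¹
Height gradient: |∂Z/∂n| = 60 m / 305000 m = 1.97×10⁻⁴
On a pressure surface, geostrophic balance gives V_g = (g/f)|∂Z/∂n|:
V_g = 9.81 × 1.97×10⁻⁴ / 1.35×10⁻⁴ = 14.3 m/s

14.3 m s⁻¹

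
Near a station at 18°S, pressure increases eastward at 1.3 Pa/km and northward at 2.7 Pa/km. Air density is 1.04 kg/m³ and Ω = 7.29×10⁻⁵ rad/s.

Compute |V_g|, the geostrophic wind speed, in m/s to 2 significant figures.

Coriolis parameter at 18°S:
f = 2Ω sin φ = 2 × 7.29×10⁻⁵ × sin 18° = 4.51×10⁻⁵ s⁻¹
In the Southern Hemisphere f is negative: f = −4.51×10⁻⁵ s⁻¹.
Component geostrophic relations (x east, y north):
u_g = −(1/(fρ)) ∂P/∂y,  v_g = (1/(fρ)) ∂P/∂x
u_g = −(2.7×10⁻³)/(−4.51×10⁻⁵ × 1.04) = 57.6 m/s;  v_g = (1.3×10⁻³)/(−4.51×10⁻⁵ × 1.04) = −27.7 m/s
|V_g| = √(u_g² + v_g²) = 64.0 m/s

64 m/s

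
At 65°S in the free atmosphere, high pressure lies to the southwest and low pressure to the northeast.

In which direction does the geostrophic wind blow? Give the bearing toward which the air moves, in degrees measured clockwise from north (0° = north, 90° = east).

The pressure-gradient force points toward the northeast (bearing 045°).
Geostrophic balance: in the Southern Hemisphere the Coriolis force deflects motion to the left, so the geostrophic wind blows 90° to the left of the pressure-gradient force (low pressure on the right).
Rotating 045° by 90° counterclockwise gives 315° — the wind blows toward the northwest.

315°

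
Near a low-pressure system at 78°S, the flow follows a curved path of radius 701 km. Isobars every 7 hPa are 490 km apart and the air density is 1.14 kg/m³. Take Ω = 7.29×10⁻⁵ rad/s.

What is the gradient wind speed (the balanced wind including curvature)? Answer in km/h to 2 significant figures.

Coriolis parameter at 78°S:
f = 2Ω sin φ = 2 × 7.29×10⁻⁵ × sin 78° = 1.43×10⁻⁴ s⁻¹
Pressure gradient: |∂P/∂n| = 700 Pa / 490000 m = 1.43×10⁻³ Pa/m
Geostrophic speed: V_g = |∂P/∂n|/(fρ) = 1.43×10⁻³/(1.43×10⁻⁴ × 1.14) = 8.79 m/s
Around a low, centrifugal force acts outward with Coriolis, so pressure-gradient force balances both:
(1/ρ)|∂P/∂n| = fV + V²/R  →  V² + fR·V − fR·V_g = 0
With fR = 1.43×10⁻⁴ × 701×10³ m = 100.0 m/s:
V = [−fR + √((fR)² + 4 fR V_g)]/2 = [−100.0 + √(100.0² + 4×100.0×8.79)]/2 = 8.13 m/s
Subgeostrophic (V < V_g = 8.79 m/s), as expected around a low.
Converting: 8.13 m/s × 3.6 = 29 km/h

29 km/h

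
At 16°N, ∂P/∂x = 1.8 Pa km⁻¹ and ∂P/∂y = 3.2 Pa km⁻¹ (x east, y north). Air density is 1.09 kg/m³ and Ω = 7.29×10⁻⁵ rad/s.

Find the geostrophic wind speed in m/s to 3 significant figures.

Coriolis parameter at 16°N:
f = 2Ω sin φ = 2 × 7.29×10⁻⁵ × sin 16° = 4.02×10⁻⁵ s⁻¹
Component geostrophic relations (x east, y north):
u_g = −(1/(fρ)) ∂P/∂y,  v_g = (1/(fρ)) ∂P/∂x
u_g = −(3.2×10⁻³)/(4.02×10⁻⁵ × 1.09) = −73.1 m/s;  v_g = (1.8×10⁻³)/(4.02×10⁻⁵ × 1.09) = 41.1 m/s
|V_g| = √(u_g² + v_g²) = 83.8 m/s

83.8 m/s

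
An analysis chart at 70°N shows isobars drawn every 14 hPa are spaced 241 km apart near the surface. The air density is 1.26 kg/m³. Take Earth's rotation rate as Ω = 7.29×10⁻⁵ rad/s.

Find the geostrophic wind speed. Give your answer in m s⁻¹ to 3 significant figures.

33.7 m s⁻¹

Coriolis parameter at 70°N:
f = 2Ω sin φ = 2 × 7.29×10⁻⁵ × sin 70° = 1.37×10⁻⁴ s⁻¹
Pressure gradient: |∂P/∂n| = 1400 Pa / 241000 m = 5.81×10⁻³ Pa/m
Geostrophic balance (pressure-gradient force = Coriolis force):
V_g = (1/(fρ)) |∂P/∂n| = 5.81×10⁻³ / (1.37×10⁻⁴ × 1.26) = 33.7 m/s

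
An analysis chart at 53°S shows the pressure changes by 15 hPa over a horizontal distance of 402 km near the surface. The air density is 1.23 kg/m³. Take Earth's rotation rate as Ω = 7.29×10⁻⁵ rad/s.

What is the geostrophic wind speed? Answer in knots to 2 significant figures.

51 knots

Coriolis parameter at 53°S:
f = 2Ω sin φ = 2 × 7.29×10⁻⁵ × sin 53° = 1.16×10⁻⁴ s⁻¹
Pressure gradient: |∂P/∂n| = 1500 Pa / 402000 m = 3.73×10⁻³ Pa/m
Geostrophic balance (pressure-gradient force = Coriolis force):
V_g = (1/(fρ)) |∂P/∂n| = 3.73×10⁻³ / (1.16×10⁻⁴ × 1.23) = 26.1 m/s
Converting: 26.1 m/s × 1.944 = 51 knots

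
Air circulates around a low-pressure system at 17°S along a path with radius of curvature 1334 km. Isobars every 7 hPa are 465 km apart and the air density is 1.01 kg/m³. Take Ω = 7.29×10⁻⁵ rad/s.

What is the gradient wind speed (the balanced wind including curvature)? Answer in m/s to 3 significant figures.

Coriolis parameter at 17°S:
f = 2Ω sin φ = 2 × 7.29×10⁻⁵ × sin 17° = 4.26×10⁻⁵ s⁻¹
Pressure gradient: |∂P/∂n| = 700 Pa / 465000 m = 1.51×10⁻³ Pa/m
Geostrophic speed: V_g = |∂P/∂n|/(fρ) = 1.51×10⁻³/(4.26×10⁻⁵ × 1.01) = 35.0 m/s
Around a low, centrifugal force acts outward with Coriolis, so pressure-gradient force balances both:
(1/ρ)|∂P/∂n| = fV + V²/R  →  V² + fR·V − fR·V_g = 0
With fR = 4.26×10⁻⁵ × 1334×10³ m = 56.9 m/s:
V = [−fR + √((fR)² + 4 fR V_g)]/2 = [−56.9 + √(56.9² + 4×56.9×35)]/2 = 24.5 m/s
Subgeostrophic (V < V_g = 35 m/s), as expected around a low.

24.5 m/s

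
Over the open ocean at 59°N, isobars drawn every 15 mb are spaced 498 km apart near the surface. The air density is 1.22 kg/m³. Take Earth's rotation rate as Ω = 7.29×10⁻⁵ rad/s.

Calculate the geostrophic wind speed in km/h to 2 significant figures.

71 km/h

Coriolis parameter at 59°N:
f = 2Ω sin φ = 2 × 7.29×10⁻⁵ × sin 59° = 1.25×10⁻⁴ s⁻¹
Pressure gradient: |∂P/∂n| = 1500 Pa / 498000 m = 3.01×10⁻³ Pa/m
Geostrophic balance (pressure-gradient force = Coriolis force):
V_g = (1/(fρ)) |∂P/∂n| = 3.01×10⁻³ / (1.25×10⁻⁴ × 1.22) = 19.8 m/s
Converting: 19.8 m/s × 3.6 = 71 km/h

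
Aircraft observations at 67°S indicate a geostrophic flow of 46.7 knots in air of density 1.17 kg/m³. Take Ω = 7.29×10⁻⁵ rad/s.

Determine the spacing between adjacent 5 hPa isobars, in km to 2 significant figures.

130 km

Coriolis parameter at 67°S:
f = 2Ω sin φ = 2 × 7.29×10⁻⁵ × sin 67° = 1.34×10⁻⁴ s⁻¹
Wind speed in SI: 46.7 knots = 24.0 m/s
Geostrophic balance rearranged: |∂P/∂n| = f ρ V_g
|∂P/∂n| = 1.34×10⁻⁴ × 1.17 × 24.0 = 3.77×10⁻³ Pa/m
Isobar spacing: Δn = ΔP/|∂P/∂n| = 500 Pa / 3.77×10⁻³ Pa/m = 132540 m ≈ 130 km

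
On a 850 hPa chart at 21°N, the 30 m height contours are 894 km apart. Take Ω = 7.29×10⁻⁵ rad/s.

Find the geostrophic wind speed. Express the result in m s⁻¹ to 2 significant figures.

Coriolis parameter at 21°N:
f = 2Ω sin φ = 2 × 7.29×10⁻⁵ × sin 21° = 5.23×10⁻⁵ s⁻¹
Height gradient: |∂Z/∂n| = 30 m / 894000 m = 3.36×10⁻⁵
On a pressure surface, geostrophic balance gives V_g = (g/f)|∂Z/∂n|:
V_g = 9.81 × 3.36×10⁻⁵ / 5.23×10⁻⁵ = 6.30 m/s

6.3 m s⁻¹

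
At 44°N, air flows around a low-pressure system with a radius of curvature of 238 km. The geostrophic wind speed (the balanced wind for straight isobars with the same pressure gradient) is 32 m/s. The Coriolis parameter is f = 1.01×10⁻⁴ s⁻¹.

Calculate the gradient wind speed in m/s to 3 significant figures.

Around a low, centrifugal force acts outward with Coriolis, so pressure-gradient force balances both:
(1/ρ)|∂P/∂n| = fV + V²/R  →  V² + fR·V − fR·V_g = 0
With fR = 1.01×10⁻⁴ × 238×10³ m = 24.0 m/s:
V = [−fR + √((fR)² + 4 fR V_g)]/2 = [−24.0 + √(24.0² + 4×24.0×32)]/2 = 18.2 m/s
Subgeostrophic (V < V_g = 32 m/s), as expected around a low.

18.2 m/s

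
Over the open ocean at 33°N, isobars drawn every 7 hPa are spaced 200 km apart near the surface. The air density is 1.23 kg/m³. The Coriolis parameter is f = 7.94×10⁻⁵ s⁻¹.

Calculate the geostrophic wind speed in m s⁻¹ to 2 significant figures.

36 m s⁻¹

Pressure gradient: |∂P/∂n| = 700 Pa / 200000 m = 3.50×10⁻³ Pa/m
Geostrophic balance (pressure-gradient force = Coriolis force):
V_g = (1/(fρ)) |∂P/∂n| = 3.50×10⁻³ / (7.94×10⁻⁵ × 1.23) = 35.8 m/s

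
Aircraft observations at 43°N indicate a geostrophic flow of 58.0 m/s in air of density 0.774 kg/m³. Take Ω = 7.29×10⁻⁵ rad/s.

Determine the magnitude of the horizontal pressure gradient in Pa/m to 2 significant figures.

Coriolis parameter at 43°N:
f = 2Ω sin φ = 2 × 7.29×10⁻⁵ × sin 43° = 9.94×10⁻⁵ s⁻¹
Geostrophic balance rearranged: |∂P/∂n| = f ρ V_g
|∂P/∂n| = 9.94×10⁻⁵ × 0.774 × 58.0 = 4.46×10⁻³ Pa/m

4.5×10⁻³ Pa/m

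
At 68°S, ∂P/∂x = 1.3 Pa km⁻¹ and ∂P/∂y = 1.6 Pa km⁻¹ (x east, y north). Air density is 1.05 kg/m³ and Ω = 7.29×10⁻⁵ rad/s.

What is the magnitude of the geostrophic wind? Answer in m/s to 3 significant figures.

Coriolis parameter at 68°S:
f = 2Ω sin φ = 2 × 7.29×10⁻⁵ × sin 68° = 1.35×10⁻⁴ s⁻¹
In the Southern Hemisphere f is negative: f = −1.35×10⁻⁴ s⁻¹.
Component geostrophic relations (x east, y north):
u_g = −(1/(fρ)) ∂P/∂y,  v_g = (1/(fρ)) ∂P/∂x
u_g = −(1.6×10⁻³)/(−1.35×10⁻⁴ × 1.05) = 11.3 m/s;  v_g = (1.3×10⁻³)/(−1.35×10⁻⁴ × 1.05) = −9.16 m/s
|V_g| = √(u_g² + v_g²) = 14.5 m/s

14.5 m/s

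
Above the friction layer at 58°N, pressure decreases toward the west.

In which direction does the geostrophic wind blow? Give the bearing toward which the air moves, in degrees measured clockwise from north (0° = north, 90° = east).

000°

The pressure-gradient force points toward the west (bearing 270°).
Geostrophic balance: in the Northern Hemisphere the Coriolis force deflects motion to the right, so the geostrophic wind blows 90° to the right of the pressure-gradient force (low pressure on the left).
Rotating 270° by 90° clockwise gives 000° — the wind blows toward the north.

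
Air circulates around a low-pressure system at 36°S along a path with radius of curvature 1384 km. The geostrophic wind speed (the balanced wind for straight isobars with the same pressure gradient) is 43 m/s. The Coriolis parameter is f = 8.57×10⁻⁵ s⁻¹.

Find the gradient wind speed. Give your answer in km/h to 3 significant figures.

Around a low, centrifugal force acts outward with Coriolis, so pressure-gradient force balances both:
(1/ρ)|∂P/∂n| = fV + V²/R  →  V² + fR·V − fR·V_g = 0
With fR = 8.57×10⁻⁵ × 1384×10³ m = 119 m/s:
V = [−fR + √((fR)² + 4 fR V_g)]/2 = [−119 + √(119² + 4×119×43)]/2 = 33.5 m/s
Subgeostrophic (V < V_g = 43 m/s), as expected around a low.
Converting: 33.5 m/s × 3.6 = 121 km/h

121 km/h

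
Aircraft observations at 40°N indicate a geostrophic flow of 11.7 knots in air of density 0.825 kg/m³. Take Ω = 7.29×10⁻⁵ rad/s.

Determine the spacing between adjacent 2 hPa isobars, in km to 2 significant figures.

Coriolis parameter at 40°N:
f = 2Ω sin φ = 2 × 7.29×10⁻⁵ × sin 40° = 9.37×10⁻⁵ s⁻¹
Wind speed in SI: 11.7 knots = 6.02 m/s
Geostrophic balance rearranged: |∂P/∂n| = f ρ V_g
|∂P/∂n| = 9.37×10⁻⁵ × 0.825 × 6.02 = 4.65×10⁻⁴ Pa/m
Isobar spacing: Δn = ΔP/|∂P/∂n| = 200 Pa / 4.65×10⁻⁴ Pa/m = 429761 m ≈ 430 km

430 km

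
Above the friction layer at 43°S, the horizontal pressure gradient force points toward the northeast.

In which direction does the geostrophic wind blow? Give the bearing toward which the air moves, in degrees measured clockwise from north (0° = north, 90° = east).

The pressure-gradient force points toward the northeast (bearing 045°).
Geostrophic balance: in the Southern Hemisphere the Coriolis force deflects motion to the left, so the geostrophic wind blows 90° to the left of the pressure-gradient force (low pressure on the right).
Rotating 045° by 90° counterclockwise gives 315° — the wind blows toward the northwest.

315°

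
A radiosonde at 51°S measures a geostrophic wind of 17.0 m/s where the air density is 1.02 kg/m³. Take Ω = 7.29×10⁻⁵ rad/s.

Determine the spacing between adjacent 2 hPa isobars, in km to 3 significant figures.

102 km

Coriolis parameter at 51°S:
f = 2Ω sin φ = 2 × 7.29×10⁻⁵ × sin 51° = 1.13×10⁻⁴ s⁻¹
Geostrophic balance rearranged: |∂P/∂n| = f ρ V_g
|∂P/∂n| = 1.13×10⁻⁴ × 1.02 × 17.0 = 1.96×10⁻³ Pa/m
Isobar spacing: Δn = ΔP/|∂P/∂n| = 200 Pa / 1.96×10⁻³ Pa/m = 101794 m ≈ 102 km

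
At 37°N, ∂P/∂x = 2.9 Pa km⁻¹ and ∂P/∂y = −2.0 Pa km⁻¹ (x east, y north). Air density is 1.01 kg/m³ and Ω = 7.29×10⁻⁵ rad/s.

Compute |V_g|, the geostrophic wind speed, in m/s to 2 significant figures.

Coriolis parameter at 37°N:
f = 2Ω sin φ = 2 × 7.29×10⁻⁵ × sin 37° = 8.77×10⁻⁵ s⁻¹
Component geostrophic relations (x east, y north):
u_g = −(1/(fρ)) ∂P/∂y,  v_g = (1/(fρ)) ∂P/∂x
u_g = −(−2.0×10⁻³)/(8.77×10⁻⁵ × 1.01) = 22.6 m/s;  v_g = (2.9×10⁻³)/(8.77×10⁻⁵ × 1.01) = 32.7 m/s
|V_g| = √(u_g² + v_g²) = 39.8 m/s

40 m/s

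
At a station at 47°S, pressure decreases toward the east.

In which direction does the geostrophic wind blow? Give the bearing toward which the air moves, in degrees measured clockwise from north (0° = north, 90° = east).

000°

The pressure-gradient force points toward the east (bearing 090°).
Geostrophic balance: in the Southern Hemisphere the Coriolis force deflects motion to the left, so the geostrophic wind blows 90° to the left of the pressure-gradient force (low pressure on the right).
Rotating 090° by 90° counterclockwise gives 000° — the wind blows toward the north.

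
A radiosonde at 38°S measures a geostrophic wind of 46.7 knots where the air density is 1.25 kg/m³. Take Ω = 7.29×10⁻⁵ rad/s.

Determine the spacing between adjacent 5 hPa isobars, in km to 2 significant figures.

Coriolis parameter at 38°S:
f = 2Ω sin φ = 2 × 7.29×10⁻⁵ × sin 38° = 8.98×10⁻⁵ s⁻¹
Wind speed in SI: 46.7 knots = 24.0 m/s
Geostrophic balance rearranged: |∂P/∂n| = f ρ V_g
|∂P/∂n| = 8.98×10⁻⁵ × 1.25 × 24.0 = 2.70×10⁻³ Pa/m
Isobar spacing: Δn = ΔP/|∂P/∂n| = 500 Pa / 2.70×10⁻³ Pa/m = 185484 m ≈ 190 km

190 km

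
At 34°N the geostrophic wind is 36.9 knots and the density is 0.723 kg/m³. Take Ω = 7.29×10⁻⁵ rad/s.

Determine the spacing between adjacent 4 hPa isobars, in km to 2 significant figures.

360 km

Coriolis parameter at 34°N:
f = 2Ω sin φ = 2 × 7.29×10⁻⁵ × sin 34° = 8.15×10⁻⁵ s⁻¹
Wind speed in SI: 36.9 knots = 19.0 m/s
Geostrophic balance rearranged: |∂P/∂n| = f ρ V_g
|∂P/∂n| = 8.15×10⁻⁵ × 0.723 × 19.0 = 1.12×10⁻³ Pa/m
Isobar spacing: Δn = ΔP/|∂P/∂n| = 400 Pa / 1.12×10⁻³ Pa/m = 357469 m ≈ 360 km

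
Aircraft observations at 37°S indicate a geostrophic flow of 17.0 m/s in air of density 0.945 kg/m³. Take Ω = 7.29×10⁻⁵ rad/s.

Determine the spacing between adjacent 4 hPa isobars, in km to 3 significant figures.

Coriolis parameter at 37°S:
f = 2Ω sin φ = 2 × 7.29×10⁻⁵ × sin 37° = 8.77×10⁻⁵ s⁻¹
Geostrophic balance rearranged: |∂P/∂n| = f ρ V_g
|∂P/∂n| = 8.77×10⁻⁵ × 0.945 × 17.0 = 1.41×10⁻³ Pa/m
Isobar spacing: Δn = ΔP/|∂P/∂n| = 400 Pa / 1.41×10⁻³ Pa/m = 283765 m ≈ 284 km

284 km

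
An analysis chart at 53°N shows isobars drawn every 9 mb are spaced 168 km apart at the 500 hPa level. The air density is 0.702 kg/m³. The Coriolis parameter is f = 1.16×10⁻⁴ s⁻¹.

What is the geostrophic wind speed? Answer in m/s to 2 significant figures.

66 m/s

Pressure gradient: |∂P/∂n| = 900 Pa / 168000 m = 5.36×10⁻³ Pa/m
Geostrophic balance (pressure-gradient force = Coriolis force):
V_g = (1/(fρ)) |∂P/∂n| = 5.36×10⁻³ / (1.16×10⁻⁴ × 0.702) = 65.8 m/s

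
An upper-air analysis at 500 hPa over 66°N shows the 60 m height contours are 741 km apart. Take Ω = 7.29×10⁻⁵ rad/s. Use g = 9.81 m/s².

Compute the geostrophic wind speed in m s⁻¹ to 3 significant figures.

Coriolis parameter at 66°N:
f = 2Ω sin φ = 2 × 7.29×10⁻⁵ × sin 66° = 1.33×10⁻⁴ s⁻¹
Height gradient: |∂Z/∂n| = 60 m / 741000 m = 8.10×10⁻⁵
On a pressure surface, geostrophic balance gives V_g = (g/f)|∂Z/∂n|:
V_g = 9.81 × 8.10×10⁻⁵ / 1.33×10⁻⁴ = 5.96 m/s

5.96 m s⁻¹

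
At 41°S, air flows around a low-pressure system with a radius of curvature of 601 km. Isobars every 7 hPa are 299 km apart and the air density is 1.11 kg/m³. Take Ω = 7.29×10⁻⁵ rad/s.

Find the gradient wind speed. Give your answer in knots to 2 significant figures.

Coriolis parameter at 41°S:
f = 2Ω sin φ = 2 × 7.29×10⁻⁵ × sin 41° = 9.57×10⁻⁵ s⁻¹
Pressure gradient: |∂P/∂n| = 700 Pa / 299000 m = 2.34×10⁻³ Pa/m
Geostrophic speed: V_g = |∂P/∂n|/(fρ) = 2.34×10⁻³/(9.57×10⁻⁵ × 1.11) = 22.0 m/s
Around a low, centrifugal force acts outward with Coriolis, so pressure-gradient force balances both:
(1/ρ)|∂P/∂n| = fV + V²/R  →  V² + fR·V − fR·V_g = 0
With fR = 9.57×10⁻⁵ × 601×10³ m = 57.5 m/s:
V = [−fR + √((fR)² + 4 fR V_g)]/2 = [−57.5 + √(57.5² + 4×57.5×22)]/2 = 17 m/s
Subgeostrophic (V < V_g = 22 m/s), as expected around a low.
Converting: 17 m/s × 1.944 = 33 knots

33 knots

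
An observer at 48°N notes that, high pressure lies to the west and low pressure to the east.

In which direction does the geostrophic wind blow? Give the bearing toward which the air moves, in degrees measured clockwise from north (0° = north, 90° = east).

The pressure-gradient force points toward the east (bearing 090°).
Geostrophic balance: in the Northern Hemisphere the Coriolis force deflects motion to the right, so the geostrophic wind blows 90° to the right of the pressure-gradient force (low pressure on the left).
Rotating 090° by 90° clockwise gives 180° — the wind blows toward the south.

180°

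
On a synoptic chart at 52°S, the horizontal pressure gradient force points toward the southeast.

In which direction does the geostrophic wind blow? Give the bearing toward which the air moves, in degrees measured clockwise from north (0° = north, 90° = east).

045°

The pressure-gradient force points toward the southeast (bearing 135°).
Geostrophic balance: in the Southern Hemisphere the Coriolis force deflects motion to the left, so the geostrophic wind blows 90° to the left of the pressure-gradient force (low pressure on the right).
Rotating 135° by 90° counterclockwise gives 045° — the wind blows toward the northeast.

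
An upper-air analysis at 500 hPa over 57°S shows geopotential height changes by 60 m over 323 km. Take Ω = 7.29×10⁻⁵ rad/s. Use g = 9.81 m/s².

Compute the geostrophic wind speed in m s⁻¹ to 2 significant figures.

15 m s⁻¹

Coriolis parameter at 57°S:
f = 2Ω sin φ = 2 × 7.29×10⁻⁵ × sin 57° = 1.22×10⁻⁴ s⁻¹
Height gradient: |∂Z/∂n| = 60 m / 323000 m = 1.86×10⁻⁴
On a pressure surface, geostrophic balance gives V_g = (g/f)|∂Z/∂n|:
V_g = 9.81 × 1.86×10⁻⁴ / 1.22×10⁻⁴ = 14.9 m/s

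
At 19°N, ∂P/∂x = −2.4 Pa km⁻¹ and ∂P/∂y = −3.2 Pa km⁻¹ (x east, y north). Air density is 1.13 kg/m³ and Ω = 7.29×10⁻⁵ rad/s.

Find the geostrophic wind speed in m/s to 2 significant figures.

Coriolis parameter at 19°N:
f = 2Ω sin φ = 2 × 7.29×10⁻⁵ × sin 19° = 4.75×10⁻⁵ s⁻¹
Component geostrophic relations (x east, y north):
u_g = −(1/(fρ)) ∂P/∂y,  v_g = (1/(fρ)) ∂P/∂x
u_g = −(−3.2×10⁻³)/(4.75×10⁻⁵ × 1.13) = 59.7 m/s;  v_g = (−2.4×10⁻³)/(4.75×10⁻⁵ × 1.13) = −44.7 m/s
|V_g| = √(u_g² + v_g²) = 74.6 m/s

75 m/s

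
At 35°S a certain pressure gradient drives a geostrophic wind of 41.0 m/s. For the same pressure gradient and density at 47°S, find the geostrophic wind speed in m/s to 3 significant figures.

With the same pressure gradient and density, V_g ∝ 1/f ∝ 1/sin φ.
V₂ = V₁ · sin φ₁ / sin φ₂ = 41.0 × sin 35° / sin 47°
V₂ = 41.0 × 0.5736/0.7314 = 32.2 m/s

32.2 m/s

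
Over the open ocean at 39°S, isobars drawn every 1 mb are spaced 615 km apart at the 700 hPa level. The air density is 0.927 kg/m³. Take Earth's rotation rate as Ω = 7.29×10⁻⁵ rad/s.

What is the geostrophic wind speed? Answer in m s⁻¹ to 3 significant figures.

1.91 m s⁻¹

Coriolis parameter at 39°S:
f = 2Ω sin φ = 2 × 7.29×10⁻⁵ × sin 39° = 9.18×10⁻⁵ s⁻¹
Pressure gradient: |∂P/∂n| = 100 Pa / 615000 m = 1.63×10⁻⁴ Pa/m
Geostrophic balance (pressure-gradient force = Coriolis force):
V_g = (1/(fρ)) |∂P/∂n| = 1.63×10⁻⁴ / (9.18×10⁻⁵ × 0.927) = 1.91 m/s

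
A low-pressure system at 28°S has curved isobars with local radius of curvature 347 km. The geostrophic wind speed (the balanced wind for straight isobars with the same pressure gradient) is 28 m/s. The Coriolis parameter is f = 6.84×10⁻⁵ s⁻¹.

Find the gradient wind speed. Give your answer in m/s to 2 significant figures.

Around a low, centrifugal force acts outward with Coriolis, so pressure-gradient force balances both:
(1/ρ)|∂P/∂n| = fV + V²/R  →  V² + fR·V − fR·V_g = 0
With fR = 6.84×10⁻⁵ × 347×10³ m = 23.7 m/s:
V = [−fR + √((fR)² + 4 fR V_g)]/2 = [−23.7 + √(23.7² + 4×23.7×28)]/2 = 16.5 m/s
Subgeostrophic (V < V_g = 28 m/s), as expected around a low.

17 m/s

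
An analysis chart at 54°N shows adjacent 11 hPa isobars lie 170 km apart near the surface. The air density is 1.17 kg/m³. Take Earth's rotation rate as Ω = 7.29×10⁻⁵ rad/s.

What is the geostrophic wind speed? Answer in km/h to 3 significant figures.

169 km/h

Coriolis parameter at 54°N:
f = 2Ω sin φ = 2 × 7.29×10⁻⁵ × sin 54° = 1.18×10⁻⁴ s⁻¹
Pressure gradient: |∂P/∂n| = 1100 Pa / 170000 m = 6.47×10⁻³ Pa/m
Geostrophic balance (pressure-gradient force = Coriolis force):
V_g = (1/(fρ)) |∂P/∂n| = 6.47×10⁻³ / (1.18×10⁻⁴ × 1.17) = 46.9 m/s
Converting: 46.9 m/s × 3.6 = 169 km/h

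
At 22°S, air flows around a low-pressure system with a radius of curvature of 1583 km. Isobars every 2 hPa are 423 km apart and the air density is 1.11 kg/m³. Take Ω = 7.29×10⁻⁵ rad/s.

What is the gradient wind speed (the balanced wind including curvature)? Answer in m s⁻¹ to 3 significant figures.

7.20 m s⁻¹

Coriolis parameter at 22°S:
f = 2Ω sin φ = 2 × 7.29×10⁻⁵ × sin 22° = 5.46×10⁻⁵ s⁻¹
Pressure gradient: |∂P/∂n| = 200 Pa / 423000 m = 4.73×10⁻⁴ Pa/m
Geostrophic speed: V_g = |∂P/∂n|/(fρ) = 4.73×10⁻⁴/(5.46×10⁻⁵ × 1.11) = 7.80 m/s
Around a low, centrifugal force acts outward with Coriolis, so pressure-gradient force balances both:
(1/ρ)|∂P/∂n| = fV + V²/R  →  V² + fR·V − fR·V_g = 0
With fR = 5.46×10⁻⁵ × 1583×10³ m = 86.5 m/s:
V = [−fR + √((fR)² + 4 fR V_g)]/2 = [−86.5 + √(86.5² + 4×86.5×7.8)]/2 = 7.2 m/s
Subgeostrophic (V < V_g = 7.8 m/s), as expected around a low.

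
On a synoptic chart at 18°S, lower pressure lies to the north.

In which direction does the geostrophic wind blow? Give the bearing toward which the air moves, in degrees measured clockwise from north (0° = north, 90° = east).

270°

The pressure-gradient force points toward the north (bearing 000°).
Geostrophic balance: in the Southern Hemisphere the Coriolis force deflects motion to the left, so the geostrophic wind blows 90° to the left of the pressure-gradient force (low pressure on the right).
Rotating 000° by 90° counterclockwise gives 270° — the wind blows toward the west.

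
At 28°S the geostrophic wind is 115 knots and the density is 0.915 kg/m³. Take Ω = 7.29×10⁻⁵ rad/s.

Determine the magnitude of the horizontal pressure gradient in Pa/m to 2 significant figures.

Coriolis parameter at 28°S:
f = 2Ω sin φ = 2 × 7.29×10⁻⁵ × sin 28° = 6.84×10⁻⁵ s⁻¹
Wind speed in SI: 115 knots = 59.2 m/s
Geostrophic balance rearranged: |∂P/∂n| = f ρ V_g
|∂P/∂n| = 6.84×10⁻⁵ × 0.915 × 59.2 = 3.71×10⁻³ Pa/m

3.7×10⁻³ Pa/m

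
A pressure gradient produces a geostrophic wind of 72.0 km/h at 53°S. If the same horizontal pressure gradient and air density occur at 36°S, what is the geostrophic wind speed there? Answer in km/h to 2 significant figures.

With the same pressure gradient and density, V_g ∝ 1/f ∝ 1/sin φ.
V₂ = V₁ · sin φ₁ / sin φ₂ = 72.0 × sin 53° / sin 36°
V₂ = 72.0 × 0.7986/0.5878 = 98 km/h

98 km/h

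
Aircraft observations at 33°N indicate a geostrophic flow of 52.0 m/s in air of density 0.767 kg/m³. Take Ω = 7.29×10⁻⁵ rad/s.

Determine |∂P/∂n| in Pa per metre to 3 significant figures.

3.17×10⁻³ Pa/m

Coriolis parameter at 33°N:
f = 2Ω sin φ = 2 × 7.29×10⁻⁵ × sin 33° = 7.94×10⁻⁵ s⁻¹
Geostrophic balance rearranged: |∂P/∂n| = f ρ V_g
|∂P/∂n| = 7.94×10⁻⁵ × 0.767 × 52.0 = 3.17×10⁻³ Pa/m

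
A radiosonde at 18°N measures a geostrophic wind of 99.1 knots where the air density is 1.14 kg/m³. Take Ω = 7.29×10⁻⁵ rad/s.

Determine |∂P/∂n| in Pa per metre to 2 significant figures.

Coriolis parameter at 18°N:
f = 2Ω sin φ = 2 × 7.29×10⁻⁵ × sin 18° = 4.51×10⁻⁵ s⁻¹
Wind speed in SI: 99.1 knots = 51.0 m/s
Geostrophic balance rearranged: |∂P/∂n| = f ρ V_g
|∂P/∂n| = 4.51×10⁻⁵ × 1.14 × 51.0 = 2.62×10⁻³ Pa/m

2.6×10⁻³ Pa/m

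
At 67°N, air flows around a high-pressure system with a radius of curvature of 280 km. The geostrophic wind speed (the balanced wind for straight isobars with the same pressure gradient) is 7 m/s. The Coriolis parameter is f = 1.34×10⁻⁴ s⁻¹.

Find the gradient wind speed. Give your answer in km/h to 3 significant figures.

Around a high, pressure-gradient force acts outward with centrifugal, so Coriolis balances both:
fV = (1/ρ)|∂P/∂n| + V²/R  →  V² − fR·V + fR·V_g = 0
With fR = 1.34×10⁻⁴ × 280×10³ m = 37.5 m/s:
V = [fR − √((fR)² − 4 fR V_g)]/2 = [37.5 − √(37.5² − 4×37.5×7)]/2 = 9.31 m/s
Supergeostrophic (V > V_g = 7 m/s), as expected around a high.
Converting: 9.31 m/s × 3.6 = 33.5 km/h

33.5 km/h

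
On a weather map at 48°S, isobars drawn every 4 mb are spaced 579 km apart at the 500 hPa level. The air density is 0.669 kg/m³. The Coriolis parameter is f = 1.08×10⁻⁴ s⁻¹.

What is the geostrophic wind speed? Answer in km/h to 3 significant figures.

Pressure gradient: |∂P/∂n| = 400 Pa / 579000 m = 6.91×10⁻⁴ Pa/m
Geostrophic balance (pressure-gradient force = Coriolis force):
V_g = (1/(fρ)) |∂P/∂n| = 6.91×10⁻⁴ / (1.08×10⁻⁴ × 0.669) = 9.56 m/s
Converting: 9.56 m/s × 3.6 = 34.4 km/h

34.4 km/h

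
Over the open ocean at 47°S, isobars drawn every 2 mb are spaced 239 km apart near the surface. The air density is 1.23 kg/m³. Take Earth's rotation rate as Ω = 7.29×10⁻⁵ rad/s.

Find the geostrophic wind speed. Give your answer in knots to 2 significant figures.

12 knots

Coriolis parameter at 47°S:
f = 2Ω sin φ = 2 × 7.29×10⁻⁵ × sin 47° = 1.07×10⁻⁴ s⁻¹
Pressure gradient: |∂P/∂n| = 200 Pa / 239000 m = 8.37×10⁻⁴ Pa/m
Geostrophic balance (pressure-gradient force = Coriolis force):
V_g = (1/(fρ)) |∂P/∂n| = 8.37×10⁻⁴ / (1.07×10⁻⁴ × 1.23) = 6.38 m/s
Converting: 6.38 m/s × 1.944 = 12 knots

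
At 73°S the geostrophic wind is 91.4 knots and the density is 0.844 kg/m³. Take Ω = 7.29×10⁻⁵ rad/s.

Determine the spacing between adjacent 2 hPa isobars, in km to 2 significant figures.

Coriolis parameter at 73°S:
f = 2Ω sin φ = 2 × 7.29×10⁻⁵ × sin 73° = 1.39×10⁻⁴ s⁻¹
Wind speed in SI: 91.4 knots = 47.0 m/s
Geostrophic balance rearranged: |∂P/∂n| = f ρ V_g
|∂P/∂n| = 1.39×10⁻⁴ × 0.844 × 47.0 = 5.53×10⁻³ Pa/m
Isobar spacing: Δn = ΔP/|∂P/∂n| = 200 Pa / 5.53×10⁻³ Pa/m = 36145 m ≈ 36 km

36 km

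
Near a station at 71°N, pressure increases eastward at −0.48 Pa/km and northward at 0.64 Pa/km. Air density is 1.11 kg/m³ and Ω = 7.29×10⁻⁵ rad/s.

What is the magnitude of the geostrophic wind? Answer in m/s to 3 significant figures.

5.23 m/s

Coriolis parameter at 71°N:
f = 2Ω sin φ = 2 × 7.29×10⁻⁵ × sin 71° = 1.38×10⁻⁴ s⁻¹
Component geostrophic relations (x east, y north):
u_g = −(1/(fρ)) ∂P/∂y,  v_g = (1/(fρ)) ∂P/∂x
u_g = −(0.64×10⁻³)/(1.38×10⁻⁴ × 1.11) = −4.18 m/s;  v_g = (−0.48×10⁻³)/(1.38×10⁻⁴ × 1.11) = −3.14 m/s
|V_g| = √(u_g² + v_g²) = 5.23 m/s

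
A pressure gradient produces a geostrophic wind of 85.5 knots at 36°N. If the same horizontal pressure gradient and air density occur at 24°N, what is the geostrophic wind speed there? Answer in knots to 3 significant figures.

124 knots

With the same pressure gradient and density, V_g ∝ 1/f ∝ 1/sin φ.
V₂ = V₁ · sin φ₁ / sin φ₂ = 85.5 × sin 36° / sin 24°
V₂ = 85.5 × 0.5878/0.4067 = 124 knots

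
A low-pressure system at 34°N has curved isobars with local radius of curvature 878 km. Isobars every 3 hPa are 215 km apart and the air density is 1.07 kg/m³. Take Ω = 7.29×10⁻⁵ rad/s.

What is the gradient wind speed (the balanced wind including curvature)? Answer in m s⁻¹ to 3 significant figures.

Coriolis parameter at 34°N:
f = 2Ω sin φ = 2 × 7.29×10⁻⁵ × sin 34° = 8.15×10⁻⁵ s⁻¹
Pressure gradient: |∂P/∂n| = 300 Pa / 215000 m = 1.40×10⁻³ Pa/m
Geostrophic speed: V_g = |∂P/∂n|/(fρ) = 1.40×10⁻³/(8.15×10⁻⁵ × 1.07) = 16.0 m/s
Around a low, centrifugal force acts outward with Coriolis, so pressure-gradient force balances both:
(1/ρ)|∂P/∂n| = fV + V²/R  →  V² + fR·V − fR·V_g = 0
With fR = 8.15×10⁻⁵ × 878×10³ m = 71.6 m/s:
V = [−fR + √((fR)² + 4 fR V_g)]/2 = [−71.6 + √(71.6² + 4×71.6×16)]/2 = 13.5 m/s
Subgeostrophic (V < V_g = 16 m/s), as expected around a low.

13.5 m s⁻¹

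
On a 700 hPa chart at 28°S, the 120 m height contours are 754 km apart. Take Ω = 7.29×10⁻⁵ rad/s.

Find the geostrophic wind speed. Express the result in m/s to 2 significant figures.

23 m/s

Coriolis parameter at 28°S:
f = 2Ω sin φ = 2 × 7.29×10⁻⁵ × sin 28° = 6.84×10⁻⁵ s⁻¹
Height gradient: |∂Z/∂n| = 120 m / 754000 m = 1.59×10⁻⁴
On a pressure surface, geostrophic balance gives V_g = (g/f)|∂Z/∂n|:
V_g = 9.81 × 1.59×10⁻⁴ / 6.84×10⁻⁵ = 22.8 m/s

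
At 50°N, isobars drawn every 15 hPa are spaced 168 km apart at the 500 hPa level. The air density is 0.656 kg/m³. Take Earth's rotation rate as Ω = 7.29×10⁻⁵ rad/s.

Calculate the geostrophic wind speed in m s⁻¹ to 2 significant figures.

Coriolis parameter at 50°N:
f = 2Ω sin φ = 2 × 7.29×10⁻⁵ × sin 50° = 1.12×10⁻⁴ s⁻¹
Pressure gradient: |∂P/∂n| = 1500 Pa / 168000 m = 8.93×10⁻³ Pa/m
Geostrophic balance (pressure-gradient force = Coriolis force):
V_g = (1/(fρ)) |∂P/∂n| = 8.93×10⁻³ / (1.12×10⁻⁴ × 0.656) = 122 m/s

120 m s⁻¹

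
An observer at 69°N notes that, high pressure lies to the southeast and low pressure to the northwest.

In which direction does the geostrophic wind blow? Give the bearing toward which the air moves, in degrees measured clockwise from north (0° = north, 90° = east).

The pressure-gradient force points toward the northwest (bearing 315°).
Geostrophic balance: in the Northern Hemisphere the Coriolis force deflects motion to the right, so the geostrophic wind blows 90° to the right of the pressure-gradient force (low pressure on the left).
Rotating 315° by 90° clockwise gives 045° — the wind blows toward the northeast.

045°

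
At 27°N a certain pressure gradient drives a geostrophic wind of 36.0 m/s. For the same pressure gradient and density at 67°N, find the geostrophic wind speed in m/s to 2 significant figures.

18 m/s

With the same pressure gradient and density, V_g ∝ 1/f ∝ 1/sin φ.
V₂ = V₁ · sin φ₁ / sin φ₂ = 36.0 × sin 27° / sin 67°
V₂ = 36.0 × 0.4540/0.9205 = 18 m/s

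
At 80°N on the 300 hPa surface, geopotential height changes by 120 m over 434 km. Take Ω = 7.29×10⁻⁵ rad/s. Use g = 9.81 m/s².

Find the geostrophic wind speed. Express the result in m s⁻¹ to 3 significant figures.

18.9 m s⁻¹

Coriolis parameter at 80°N:
f = 2Ω sin φ = 2 × 7.29×10⁻⁵ × sin 80° = 1.44×10⁻⁴ s⁻¹
Height gradient: |∂Z/∂n| = 120 m / 434000 m = 2.76×10⁻⁴
On a pressure surface, geostrophic balance gives V_g = (g/f)|∂Z/∂n|:
V_g = 9.81 × 2.76×10⁻⁴ / 1.44×10⁻⁴ = 18.9 m/s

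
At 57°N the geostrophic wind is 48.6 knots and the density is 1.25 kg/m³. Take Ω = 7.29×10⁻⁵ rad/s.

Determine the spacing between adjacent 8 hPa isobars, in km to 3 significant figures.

Coriolis parameter at 57°N:
f = 2Ω sin φ = 2 × 7.29×10⁻⁵ × sin 57° = 1.22×10⁻⁴ s⁻¹
Wind speed in SI: 48.6 knots = 25.0 m/s
Geostrophic balance rearranged: |∂P/∂n| = f ρ V_g
|∂P/∂n| = 1.22×10⁻⁴ × 1.25 × 25.0 = 3.82×10⁻³ Pa/m
Isobar spacing: Δn = ΔP/|∂P/∂n| = 800 Pa / 3.82×10⁻³ Pa/m = 209342 m ≈ 209 km

209 km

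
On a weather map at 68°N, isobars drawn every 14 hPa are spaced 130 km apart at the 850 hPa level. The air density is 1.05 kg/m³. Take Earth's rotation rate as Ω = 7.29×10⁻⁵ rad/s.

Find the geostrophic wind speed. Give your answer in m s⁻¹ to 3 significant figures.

Coriolis parameter at 68°N:
f = 2Ω sin φ = 2 × 7.29×10⁻⁵ × sin 68° = 1.35×10⁻⁴ s⁻¹
Pressure gradient: |∂P/∂n| = 1400 Pa / 130000 m = 1.08×10⁻² Pa/m
Geostrophic balance (pressure-gradient force = Coriolis force):
V_g = (1/(fρ)) |∂P/∂n| = 1.08×10⁻² / (1.35×10⁻⁴ × 1.05) = 75.9 m/s

75.9 m s⁻¹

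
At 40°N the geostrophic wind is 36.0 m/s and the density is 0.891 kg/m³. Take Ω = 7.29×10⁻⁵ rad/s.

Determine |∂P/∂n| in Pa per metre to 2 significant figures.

Coriolis parameter at 40°N:
f = 2Ω sin φ = 2 × 7.29×10⁻⁵ × sin 40° = 9.37×10⁻⁵ s⁻¹
Geostrophic balance rearranged: |∂P/∂n| = f ρ V_g
|∂P/∂n| = 9.37×10⁻⁵ × 0.891 × 36.0 = 3.01×10⁻³ Pa/m

3.0×10⁻³ Pa/m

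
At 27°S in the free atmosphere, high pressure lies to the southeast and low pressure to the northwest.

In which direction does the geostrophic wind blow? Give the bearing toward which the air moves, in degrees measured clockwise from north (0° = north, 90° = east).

225°

The pressure-gradient force points toward the northwest (bearing 315°).
Geostrophic balance: in the Southern Hemisphere the Coriolis force deflects motion to the left, so the geostrophic wind blows 90° to the left of the pressure-gradient force (low pressure on the right).
Rotating 315° by 90° counterclockwise gives 225° — the wind blows toward the southwest.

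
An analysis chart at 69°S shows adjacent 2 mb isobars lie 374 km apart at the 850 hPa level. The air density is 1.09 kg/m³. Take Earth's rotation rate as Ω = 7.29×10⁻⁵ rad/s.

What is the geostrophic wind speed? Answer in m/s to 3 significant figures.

Coriolis parameter at 69°S:
f = 2Ω sin φ = 2 × 7.29×10⁻⁵ × sin 69° = 1.36×10⁻⁴ s⁻¹
Pressure gradient: |∂P/∂n| = 200 Pa / 374000 m = 5.35×10⁻⁴ Pa/m
Geostrophic balance (pressure-gradient force = Coriolis force):
V_g = (1/(fρ)) |∂P/∂n| = 5.35×10⁻⁴ / (1.36×10⁻⁴ × 1.09) = 3.60 m/s

3.60 m/s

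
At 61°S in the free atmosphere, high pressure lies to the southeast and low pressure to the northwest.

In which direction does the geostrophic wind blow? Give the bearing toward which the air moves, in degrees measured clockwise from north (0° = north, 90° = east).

The pressure-gradient force points toward the northwest (bearing 315°).
Geostrophic balance: in the Southern Hemisphere the Coriolis force deflects motion to the left, so the geostrophic wind blows 90° to the left of the pressure-gradient force (low pressure on the right).
Rotating 315° by 90° counterclockwise gives 225° — the wind blows toward the southwest.

225°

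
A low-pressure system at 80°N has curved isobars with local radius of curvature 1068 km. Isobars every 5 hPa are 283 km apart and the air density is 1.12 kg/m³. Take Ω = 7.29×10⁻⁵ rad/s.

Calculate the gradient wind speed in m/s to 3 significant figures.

10.3 m/s

Coriolis parameter at 80°N:
f = 2Ω sin φ = 2 × 7.29×10⁻⁵ × sin 80° = 1.44×10⁻⁴ s⁻¹
Pressure gradient: |∂P/∂n| = 500 Pa / 283000 m = 1.77×10⁻³ Pa/m
Geostrophic speed: V_g = |∂P/∂n|/(fρ) = 1.77×10⁻³/(1.44×10⁻⁴ × 1.12) = 11.0 m/s
Around a low, centrifugal force acts outward with Coriolis, so pressure-gradient force balances both:
(1/ρ)|∂P/∂n| = fV + V²/R  →  V² + fR·V − fR·V_g = 0
With fR = 1.44×10⁻⁴ × 1068×10³ m = 153 m/s:
V = [−fR + √((fR)² + 4 fR V_g)]/2 = [−153 + √(153² + 4×153×11)]/2 = 10.3 m/s
Subgeostrophic (V < V_g = 11 m/s), as expected around a low.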